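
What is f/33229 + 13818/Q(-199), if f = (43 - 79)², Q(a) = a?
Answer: -458900418/6612571 ≈ -69.398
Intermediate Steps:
f = 1296 (f = (-36)² = 1296)
f/33229 + 13818/Q(-199) = 1296/33229 + 13818/(-199) = 1296*(1/33229) + 13818*(-1/199) = 1296/33229 - 13818/199 = -458900418/6612571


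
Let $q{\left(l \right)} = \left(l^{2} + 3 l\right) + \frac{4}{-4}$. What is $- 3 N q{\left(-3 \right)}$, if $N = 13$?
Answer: $39$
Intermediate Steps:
$q{\left(l \right)} = -1 + l^{2} + 3 l$ ($q{\left(l \right)} = \left(l^{2} + 3 l\right) + 4 \left(- \frac{1}{4}\right) = \left(l^{2} + 3 l\right) - 1 = -1 + l^{2} + 3 l$)
$- 3 N q{\left(-3 \right)} = \left(-3\right) 13 \left(-1 + \left(-3\right)^{2} + 3 \left(-3\right)\right) = - 39 \left(-1 + 9 - 9\right) = \left(-39\right) \left(-1\right) = 39$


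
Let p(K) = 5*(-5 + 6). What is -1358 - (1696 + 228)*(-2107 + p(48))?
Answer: 4042890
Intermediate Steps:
p(K) = 5 (p(K) = 5*1 = 5)
-1358 - (1696 + 228)*(-2107 + p(48)) = -1358 - (1696 + 228)*(-2107 + 5) = -1358 - 1924*(-2102) = -1358 - 1*(-4044248) = -1358 + 4044248 = 4042890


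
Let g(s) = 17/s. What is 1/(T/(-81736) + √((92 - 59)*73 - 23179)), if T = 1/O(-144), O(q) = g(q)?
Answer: 1563201/313293316667747 - 30167868721*I*√20770/626586633335494 ≈ 4.9896e-9 - 0.0069388*I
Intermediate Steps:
O(q) = 17/q
T = -144/17 (T = 1/(17/(-144)) = 1/(17*(-1/144)) = 1/(-17/144) = -144/17 ≈ -8.4706)
1/(T/(-81736) + √((92 - 59)*73 - 23179)) = 1/(-144/17/(-81736) + √((92 - 59)*73 - 23179)) = 1/(-144/17*(-1/81736) + √(33*73 - 23179)) = 1/(18/173689 + √(2409 - 23179)) = 1/(18/173689 + √(-20770)) = 1/(18/173689 + I*√20770)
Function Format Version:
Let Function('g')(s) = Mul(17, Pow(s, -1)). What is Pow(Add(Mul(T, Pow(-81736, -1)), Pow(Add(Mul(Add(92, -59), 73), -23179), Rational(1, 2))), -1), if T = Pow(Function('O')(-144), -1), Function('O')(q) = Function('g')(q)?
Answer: Add(Rational(1563201, 313293316667747), Mul(Rational(-30167868721, 626586633335494), I, Pow(20770, Rational(1, 2)))) ≈ Add(4.9896e-9, Mul(-0.0069388, I))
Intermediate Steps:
Function('O')(q) = Mul(17, Pow(q, -1))
T = Rational(-144, 17) (T = Pow(Mul(17, Pow(-144, -1)), -1) = Pow(Mul(17, Rational(-1, 144)), -1) = Pow(Rational(-17, 144), -1) = Rational(-144, 17) ≈ -8.4706)
Pow(Add(Mul(T, Pow(-81736, -1)), Pow(Add(Mul(Add(92, -59), 73), -23179), Rational(1, 2))), -1) = Pow(Add(Mul(Rational(-144, 17), Pow(-81736, -1)), Pow(Add(Mul(Add(92, -59), 73), -23179), Rational(1, 2))), -1) = Pow(Add(Mul(Rational(-144, 17), Rational(-1, 81736)), Pow(Add(Mul(33, 73), -23179), Rational(1, 2))), -1) = Pow(Add(Rational(18, 173689), Pow(Add(2409, -23179), Rational(1, 2))), -1) = Pow(Add(Rational(18, 173689), Pow(-20770, Rational(1, 2))), -1) = Pow(Add(Rational(18, 173689), Mul(I, Pow(20770, Rational(1, 2)))), -1)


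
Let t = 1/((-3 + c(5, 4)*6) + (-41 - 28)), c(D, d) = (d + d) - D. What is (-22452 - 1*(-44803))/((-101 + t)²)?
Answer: 65175516/29757025 ≈ 2.1903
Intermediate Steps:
c(D, d) = -D + 2*d (c(D, d) = 2*d - D = -D + 2*d)
t = -1/54 (t = 1/((-3 + (-1*5 + 2*4)*6) + (-41 - 28)) = 1/((-3 + (-5 + 8)*6) - 69) = 1/((-3 + 3*6) - 69) = 1/((-3 + 18) - 69) = 1/(15 - 69) = 1/(-54) = -1/54 ≈ -0.018519)
(-22452 - 1*(-44803))/((-101 + t)²) = (-22452 - 1*(-44803))/((-101 - 1/54)²) = (-22452 + 44803)/((-5455/54)²) = 22351/(29757025/2916) = 22351*(2916/29757025) = 65175516/29757025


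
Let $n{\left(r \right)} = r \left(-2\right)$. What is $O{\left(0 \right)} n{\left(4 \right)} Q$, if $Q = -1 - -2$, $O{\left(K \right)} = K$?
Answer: $0$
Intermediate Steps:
$n{\left(r \right)} = - 2 r$
$Q = 1$ ($Q = -1 + 2 = 1$)
$O{\left(0 \right)} n{\left(4 \right)} Q = 0 \left(\left(-2\right) 4\right) 1 = 0 \left(-8\right) 1 = 0 \cdot 1 = 0$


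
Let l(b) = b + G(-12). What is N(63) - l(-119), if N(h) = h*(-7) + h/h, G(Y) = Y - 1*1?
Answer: -308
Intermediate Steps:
G(Y) = -1 + Y (G(Y) = Y - 1 = -1 + Y)
N(h) = 1 - 7*h (N(h) = -7*h + 1 = 1 - 7*h)
l(b) = -13 + b (l(b) = b + (-1 - 12) = b - 13 = -13 + b)
N(63) - l(-119) = (1 - 7*63) - (-13 - 119) = (1 - 441) - 1*(-132) = -440 + 132 = -308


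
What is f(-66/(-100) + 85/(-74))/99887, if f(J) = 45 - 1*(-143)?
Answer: 188/99887 ≈ 0.0018821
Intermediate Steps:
f(J) = 188 (f(J) = 45 + 143 = 188)
f(-66/(-100) + 85/(-74))/99887 = 188/99887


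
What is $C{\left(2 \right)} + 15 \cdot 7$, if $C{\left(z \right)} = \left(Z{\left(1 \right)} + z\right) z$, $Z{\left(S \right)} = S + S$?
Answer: $113$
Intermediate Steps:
$Z{\left(S \right)} = 2 S$
$C{\left(z \right)} = z \left(2 + z\right)$ ($C{\left(z \right)} = \left(2 \cdot 1 + z\right) z = \left(2 + z\right) z = z \left(2 + z\right)$)
$C{\left(2 \right)} + 15 \cdot 7 = 2 \left(2 + 2\right) + 15 \cdot 7 = 2 \cdot 4 + 105 = 8 + 105 = 113$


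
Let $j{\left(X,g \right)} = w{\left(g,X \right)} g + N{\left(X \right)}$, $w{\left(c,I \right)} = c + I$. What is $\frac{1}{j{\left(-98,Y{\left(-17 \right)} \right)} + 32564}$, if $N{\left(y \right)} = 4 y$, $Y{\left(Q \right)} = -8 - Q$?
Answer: $\frac{1}{31371} \approx 3.1877 \cdot 10^{-5}$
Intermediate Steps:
$w{\left(c,I \right)} = I + c$
$j{\left(X,g \right)} = 4 X + g \left(X + g\right)$ ($j{\left(X,g \right)} = \left(X + g\right) g + 4 X = g \left(X + g\right) + 4 X = 4 X + g \left(X + g\right)$)
$\frac{1}{j{\left(-98,Y{\left(-17 \right)} \right)} + 32564} = \frac{1}{\left(4 \left(-98\right) + \left(-8 - -17\right) \left(-98 - -9\right)\right) + 32564} = \frac{1}{\left(-392 + \left(-8 + 17\right) \left(-98 + \left(-8 + 17\right)\right)\right) + 32564} = \frac{1}{\left(-392 + 9 \left(-98 + 9\right)\right) + 32564} = \frac{1}{\left(-392 + 9 \left(-89\right)\right) + 32564} = \frac{1}{\left(-392 - 801\right) + 32564} = \frac{1}{-1193 + 32564} = \frac{1}{31371}$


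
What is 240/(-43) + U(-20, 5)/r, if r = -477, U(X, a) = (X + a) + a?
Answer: -114050/20511 ≈ -5.5604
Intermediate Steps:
U(X, a) = X + 2*a
240/(-43) + U(-20, 5)/r = 240/(-43) + (-20 + 2*5)/(-477) = 240*(-1/43) + (-20 + 10)*(-1/477) = -240/43 - 10*(-1/477) = -240/43 + 10/477 = -114050/20511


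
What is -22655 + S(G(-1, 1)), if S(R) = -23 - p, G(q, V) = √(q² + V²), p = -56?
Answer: -22622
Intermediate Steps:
G(q, V) = √(V² + q²)
S(R) = 33 (S(R) = -23 - 1*(-56) = -23 + 56 = 33)
-22655 + S(G(-1, 1)) = -22655 + 33 = -22622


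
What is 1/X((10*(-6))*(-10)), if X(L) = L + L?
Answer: 1/1200 ≈ 0.00083333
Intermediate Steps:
X(L) = 2*L
1/X((10*(-6))*(-10)) = 1/(2*((10*(-6))*(-10))) = 1/(2*(-60*(-10))) = 1/(2*600) = 1/1200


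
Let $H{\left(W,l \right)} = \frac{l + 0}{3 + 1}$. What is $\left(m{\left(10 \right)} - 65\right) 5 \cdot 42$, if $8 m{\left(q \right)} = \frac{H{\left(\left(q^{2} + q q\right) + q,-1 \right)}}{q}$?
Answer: $- \frac{436821}{32} \approx -13651.0$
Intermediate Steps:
$H{\left(W,l \right)} = \frac{l}{4}$
$m{\left(q \right)} = - \frac{1}{32 q}$ ($m{\left(q \right)} = \frac{\frac{1}{4} \left(-1\right) \frac{1}{q}}{8} = \frac{\left(- \frac{1}{4}\right) \frac{1}{q}}{8} = - \frac{1}{32 q}$)
$\left(m{\left(10 \right)} - 65\right) 5 \cdot 42 = \left(- \frac{1}{32 \cdot 10} - 65\right) 5 \cdot 42 = \left(\left(- \frac{1}{32}\right) \frac{1}{10} - 65\right) 210 = \left(- \frac{1}{320} - 65\right) 210 = \left(- \frac{20801}{320}\right) 210 = - \frac{436821}{32}$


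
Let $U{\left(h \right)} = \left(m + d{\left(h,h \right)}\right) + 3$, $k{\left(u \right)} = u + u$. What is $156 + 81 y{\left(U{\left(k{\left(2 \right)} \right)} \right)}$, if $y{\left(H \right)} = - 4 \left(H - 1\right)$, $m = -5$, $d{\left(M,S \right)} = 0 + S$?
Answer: $-168$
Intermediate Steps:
$k{\left(u \right)} = 2 u$
$d{\left(M,S \right)} = S$
$U{\left(h \right)} = -2 + h$ ($U{\left(h \right)} = \left(-5 + h\right) + 3 = -2 + h$)
$y{\left(H \right)} = 4 - 4 H$ ($y{\left(H \right)} = - 4 \left(-1 + H\right) = 4 - 4 H$)
$156 + 81 y{\left(U{\left(k{\left(2 \right)} \right)} \right)} = 156 + 81 \left(4 - 4 \left(-2 + 2 \cdot 2\right)\right) = 156 + 81 \left(4 - 4 \left(-2 + 4\right)\right) = 156 + 81 \left(4 - 8\right) = 156 + 81 \left(-4\right) = 156 - 324 = -168$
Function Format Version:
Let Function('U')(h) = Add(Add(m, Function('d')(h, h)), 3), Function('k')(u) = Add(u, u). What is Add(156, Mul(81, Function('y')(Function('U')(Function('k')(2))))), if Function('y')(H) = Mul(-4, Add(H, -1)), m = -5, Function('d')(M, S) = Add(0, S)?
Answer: -168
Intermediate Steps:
Function('k')(u) = Mul(2, u)
Function('d')(M, S) = S
Function('U')(h) = Add(-2, h) (Function('U')(h) = Add(Add(-5, h), 3) = Add(-2, h))
Function('y')(H) = Add(4, Mul(-4, H)) (Function('y')(H) = Mul(-4, Add(-1, H)) = Add(4, Mul(-4, H)))
Add(156, Mul(81, Function('y')(Function('U')(Function('k')(2))))) = Add(156, Mul(81, Add(4, Mul(-4, Add(-2, Mul(2, 2)))))) = Add(156, Mul(81, Add(4, Mul(-4, Add(-2, 4))))) = Add(156, Mul(81, Add(4, Mul(-4, 2)))) = Add(156, Mul(81, Add(4, -8))) = Add(156, Mul(81, -4)) = Add(156, -324) = -168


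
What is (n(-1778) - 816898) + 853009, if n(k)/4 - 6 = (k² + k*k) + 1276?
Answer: 25331511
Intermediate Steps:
n(k) = 5128 + 8*k² (n(k) = 24 + 4*((k² + k*k) + 1276) = 24 + 4*((k² + k²) + 1276) = 24 + 4*(2*k² + 1276) = 24 + 4*(1276 + 2*k²) = 24 + (5104 + 8*k²) = 5128 + 8*k²)
(n(-1778) - 816898) + 853009 = ((5128 + 8*(-1778)²) - 816898) + 853009 = ((5128 + 8*3161284) - 816898) + 853009 = ((5128 + 25290272) - 816898) + 853009 = (25295400 - 816898) + 853009 = 24478502 + 853009 = 25331511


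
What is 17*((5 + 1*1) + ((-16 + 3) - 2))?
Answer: -153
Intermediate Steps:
17*((5 + 1*1) + ((-16 + 3) - 2)) = 17*((5 + 1) + (-13 - 2)) = 17*(6 - 15) = 17*(-9) = -153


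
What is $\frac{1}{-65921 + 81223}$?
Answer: $\frac{1}{15302} \approx 6.5351 \cdot 10^{-5}$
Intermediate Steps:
$\frac{1}{-65921 + 81223} = \frac{1}{15302}$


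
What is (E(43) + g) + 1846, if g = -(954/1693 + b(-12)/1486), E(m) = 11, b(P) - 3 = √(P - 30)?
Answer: 4670414163/2515798 - I*√42/1486 ≈ 1856.4 - 0.0043612*I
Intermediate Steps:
b(P) = 3 + √(-30 + P) (b(P) = 3 + √(P - 30) = 3 + √(-30 + P))
g = -1422723/2515798 - I*√42/1486 (g = -(954/1693 + (3 + √(-30 - 12))/1486) = -(954*(1/1693) + (3 + √(-42))*(1/1486)) = -(954/1693 + (3 + I*√42)*(1/1486)) = -(954/1693 + (3/1486 + I*√42/1486)) = -(1422723/2515798 + I*√42/1486) = -1422723/2515798 - I*√42/1486 ≈ -0.56552 - 0.0043612*I)
(E(43) + g) + 1846 = (11 + (-1422723/2515798 - I*√42/1486)) + 1846 = (26251055/2515798 - I*√42/1486) + 1846 = 4670414163/2515798 - I*√42/1486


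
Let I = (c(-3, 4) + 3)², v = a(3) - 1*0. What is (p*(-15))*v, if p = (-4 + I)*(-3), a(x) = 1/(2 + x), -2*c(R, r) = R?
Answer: 585/4 ≈ 146.25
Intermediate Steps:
c(R, r) = -R/2
v = ⅕ (v = 1/(2 + 3) - 1*0 = 1/5 + 0 = ⅕ + 0 = ⅕ ≈ 0.20000)
I = 81/4 (I = (-½*(-3) + 3)² = (3/2 + 3)² = (9/2)² = 81/4 ≈ 20.250)
p = -195/4 (p = (-4 + 81/4)*(-3) = (65/4)*(-3) = -195/4 ≈ -48.750)
(p*(-15))*v = -195/4*(-15)*(⅕) = (2925/4)*(⅕) = 585/4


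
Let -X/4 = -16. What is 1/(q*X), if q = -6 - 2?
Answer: -1/512 ≈ -0.0019531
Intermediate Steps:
X = 64 (X = -4*(-16) = 64)
q = -8
1/(q*X) = 1/(-8*64) = 1/(-512) = -1/512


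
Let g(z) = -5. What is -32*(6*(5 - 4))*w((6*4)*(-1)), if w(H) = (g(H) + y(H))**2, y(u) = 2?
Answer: -1728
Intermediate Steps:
w(H) = 9 (w(H) = (-5 + 2)**2 = (-3)**2 = 9)
-32*(6*(5 - 4))*w((6*4)*(-1)) = -32*(6*(5 - 4))*9 = -32*(6*1)*9 = -32*6*9 = -192*9 = -1*1728 = -1728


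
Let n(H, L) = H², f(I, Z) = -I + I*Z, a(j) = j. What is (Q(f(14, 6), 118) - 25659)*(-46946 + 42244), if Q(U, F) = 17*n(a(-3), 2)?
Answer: 119929212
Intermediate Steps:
Q(U, F) = 153 (Q(U, F) = 17*(-3)² = 17*9 = 153)
(Q(f(14, 6), 118) - 25659)*(-46946 + 42244) = (153 - 25659)*(-46946 + 42244) = -25506*(-4702) = 119929212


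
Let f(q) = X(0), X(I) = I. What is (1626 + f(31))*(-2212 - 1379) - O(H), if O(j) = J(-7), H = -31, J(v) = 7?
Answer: -5838973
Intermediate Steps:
f(q) = 0
O(j) = 7
(1626 + f(31))*(-2212 - 1379) - O(H) = (1626 + 0)*(-2212 - 1379) - 1*7 = 1626*(-3591) - 7 = -5838966 - 7 = -5838973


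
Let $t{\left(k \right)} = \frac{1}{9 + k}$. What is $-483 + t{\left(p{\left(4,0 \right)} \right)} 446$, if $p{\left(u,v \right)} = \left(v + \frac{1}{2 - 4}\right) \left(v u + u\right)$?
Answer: $- \frac{2935}{7} \approx -419.29$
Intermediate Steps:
$p{\left(u,v \right)} = \left(- \frac{1}{2} + v\right) \left(u + u v\right)$ ($p{\left(u,v \right)} = \left(v + \frac{1}{-2}\right) \left(u v + u\right) = \left(v - \frac{1}{2}\right) \left(u + u v\right) = \left(- \frac{1}{2} + v\right) \left(u + u v\right)$)
$-483 + t{\left(p{\left(4,0 \right)} \right)} 446 = -483 + \frac{1}{9 + \frac{1}{2} \cdot 4 \left(-1 + 0 + 2 \cdot 0^{2}\right)} 446 = -483 + \frac{1}{9 + \frac{1}{2} \cdot 4 \left(-1 + 0 + 2 \cdot 0\right)} 446 = -483 + \frac{1}{9 + \frac{1}{2} \cdot 4 \left(-1 + 0 + 0\right)} 446 = -483 + \frac{1}{9 + \frac{1}{2} \cdot 4 \left(-1\right)} 446 = -483 + \frac{1}{9 - 2} \cdot 446 = -483 + \frac{1}{7} \cdot 446 = -483 + \frac{446}{7} = - \frac{2935}{7}$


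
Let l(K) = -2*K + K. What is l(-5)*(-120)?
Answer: -600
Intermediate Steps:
l(K) = -K
l(-5)*(-120) = -1*(-5)*(-120) = 5*(-120) = -600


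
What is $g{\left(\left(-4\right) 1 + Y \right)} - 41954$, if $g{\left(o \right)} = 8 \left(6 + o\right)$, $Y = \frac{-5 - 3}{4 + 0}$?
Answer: $-41954$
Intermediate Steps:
$Y = -2$ ($Y = - \frac{8}{4} = \left(-8\right) \frac{1}{4} = -2$)
$g{\left(o \right)} = 48 + 8 o$
$g{\left(\left(-4\right) 1 + Y \right)} - 41954 = \left(48 + 8 \left(\left(-4\right) 1 - 2\right)\right) - 41954 = \left(48 + 8 \left(-4 - 2\right)\right) - 41954 = \left(48 + 8 \left(-6\right)\right) - 41954 = \left(48 - 48\right) - 41954 = 0 - 41954 = -41954$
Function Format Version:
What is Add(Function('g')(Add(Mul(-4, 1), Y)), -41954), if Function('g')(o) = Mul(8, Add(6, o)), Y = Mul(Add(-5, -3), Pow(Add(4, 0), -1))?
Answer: -41954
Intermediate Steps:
Y = -2 (Y = Mul(-8, Pow(4, -1)) = Mul(-8, Rational(1, 4)) = -2)
Function('g')(o) = Add(48, Mul(8, o))
Add(Function('g')(Add(Mul(-4, 1), Y)), -41954) = Add(Add(48, Mul(8, Add(Mul(-4, 1), -2))), -41954) = Add(Add(48, Mul(8, Add(-4, -2))), -41954) = Add(Add(48, Mul(8, -6)), -41954) = Add(Add(48, -48), -41954) = Add(0, -41954) = -41954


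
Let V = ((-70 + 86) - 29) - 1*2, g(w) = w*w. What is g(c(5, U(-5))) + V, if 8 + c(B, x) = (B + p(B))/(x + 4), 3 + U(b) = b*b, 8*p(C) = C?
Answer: 1972201/43264 ≈ 45.585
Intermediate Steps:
p(C) = C/8
U(b) = -3 + b² (U(b) = -3 + b*b = -3 + b²)
c(B, x) = -8 + 9*B/(8*(4 + x)) (c(B, x) = -8 + (B + B/8)/(x + 4) = -8 + (9*B/8)/(4 + x) = -8 + 9*B/(8*(4 + x)))
g(w) = w²
V = -15 (V = (16 - 29) - 2 = -13 - 2 = -15)
g(c(5, U(-5))) + V = ((-256 - 64*(-3 + (-5)²) + 9*5)/(8*(4 + (-3 + (-5)²))))² - 15 = ((-256 - 64*(-3 + 25) + 45)/(8*(4 + (-3 + 25))))² - 15 = ((-256 - 64*22 + 45)/(8*(4 + 22)))² - 15 = ((⅛)*(-256 - 1408 + 45)/26)² - 15 = ((⅛)*(1/26)*(-1619))² - 15 = (-1619/208)² - 15 = 2621161/43264 - 15 = 1972201/43264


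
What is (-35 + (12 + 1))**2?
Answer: 484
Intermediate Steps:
(-35 + (12 + 1))**2 = (-35 + 13)**2 = (-22)**2 = 484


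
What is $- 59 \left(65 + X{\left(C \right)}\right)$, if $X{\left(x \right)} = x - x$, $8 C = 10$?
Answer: $-3835$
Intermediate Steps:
$C = \frac{5}{4}$ ($C = \frac{1}{8} \cdot 10 = \frac{5}{4} \approx 1.25$)
$X{\left(x \right)} = 0$
$- 59 \left(65 + X{\left(C \right)}\right) = - 59 \left(65 + 0\right) = \left(-59\right) 65 = -3835$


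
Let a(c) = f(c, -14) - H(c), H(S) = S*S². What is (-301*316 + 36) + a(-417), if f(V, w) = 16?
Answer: 72416649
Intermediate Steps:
H(S) = S³
a(c) = 16 - c³
(-301*316 + 36) + a(-417) = (-301*316 + 36) + (16 - 1*(-417)³) = (-95116 + 36) + (16 - 1*(-72511713)) = -95080 + (16 + 72511713) = -95080 + 72511729 = 72416649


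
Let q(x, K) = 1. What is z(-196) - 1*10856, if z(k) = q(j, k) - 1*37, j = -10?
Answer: -10892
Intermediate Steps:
z(k) = -36 (z(k) = 1 - 1*37 = 1 - 37 = -36)
z(-196) - 1*10856 = -36 - 1*10856 = -36 - 10856 = -10892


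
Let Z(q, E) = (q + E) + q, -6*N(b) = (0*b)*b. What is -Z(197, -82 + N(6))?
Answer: -312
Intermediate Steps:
N(b) = 0 (N(b) = -0*b*b/6 = -0*b = -1/6*0 = 0)
Z(q, E) = E + 2*q (Z(q, E) = (E + q) + q = E + 2*q)
-Z(197, -82 + N(6)) = -((-82 + 0) + 2*197) = -(-82 + 394) = -1*312 = -312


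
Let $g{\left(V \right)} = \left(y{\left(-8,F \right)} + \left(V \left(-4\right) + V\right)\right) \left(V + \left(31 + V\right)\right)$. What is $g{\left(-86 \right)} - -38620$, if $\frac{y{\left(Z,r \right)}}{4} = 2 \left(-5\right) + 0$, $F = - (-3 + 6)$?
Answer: $7882$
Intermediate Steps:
$F = -3$ ($F = \left(-1\right) 3 = -3$)
$y{\left(Z,r \right)} = -40$ ($y{\left(Z,r \right)} = 4 \left(2 \left(-5\right) + 0\right) = 4 \left(-10 + 0\right) = 4 \left(-10\right) = -40$)
$g{\left(V \right)} = \left(-40 - 3 V\right) \left(31 + 2 V\right)$ ($g{\left(V \right)} = \left(-40 + \left(V \left(-4\right) + V\right)\right) \left(V + \left(31 + V\right)\right) = \left(-40 + \left(- 4 V + V\right)\right) \left(31 + 2 V\right) = \left(-40 - 3 V\right) \left(31 + 2 V\right)$)
$g{\left(-86 \right)} - -38620 = \left(-1240 - -14878 - 6 \left(-86\right)^{2}\right) - -38620 = \left(-1240 + 14878 - 44376\right) + 38620 = -30738 + 38620 = 7882$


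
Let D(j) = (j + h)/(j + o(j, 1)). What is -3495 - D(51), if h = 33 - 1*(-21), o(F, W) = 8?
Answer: -206310/59 ≈ -3496.8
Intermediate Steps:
h = 54 (h = 33 + 21 = 54)
D(j) = (54 + j)/(8 + j) (D(j) = (j + 54)/(j + 8) = (54 + j)/(8 + j))
-3495 - D(51) = -3495 - (54 + 51)/(8 + 51) = -3495 - 105/59 = -206310/59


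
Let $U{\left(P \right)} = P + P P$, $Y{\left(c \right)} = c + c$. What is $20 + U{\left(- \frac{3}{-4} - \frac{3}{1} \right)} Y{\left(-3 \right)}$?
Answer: $\frac{25}{8} \approx 3.125$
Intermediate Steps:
$Y{\left(c \right)} = 2 c$
$U{\left(P \right)} = P + P^{2}$
$20 + U{\left(- \frac{3}{-4} - \frac{3}{1} \right)} Y{\left(-3 \right)} = 20 + \left(- \frac{3}{-4} - \frac{3}{1}\right) \left(1 - \left(3 - \frac{3}{4}\right)\right) 2 \left(-3\right) = 20 + \left(\left(-3\right) \left(- \frac{1}{4}\right) - 3\right) \left(1 - \frac{9}{4}\right) \left(-6\right) = 20 + \left(\frac{3}{4} - 3\right) \left(1 + \left(\frac{3}{4} - 3\right)\right) \left(-6\right) = 20 + - \frac{9 \left(1 - \frac{9}{4}\right)}{4} \left(-6\right) = 20 + \left(- \frac{9}{4}\right) \left(- \frac{5}{4}\right) \left(-6\right) = 20 + \frac{45}{16} \left(-6\right) = 20 - \frac{135}{8} = \frac{25}{8}$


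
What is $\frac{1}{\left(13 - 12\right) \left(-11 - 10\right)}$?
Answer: $- \frac{1}{21} \approx -0.047619$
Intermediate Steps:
$\frac{1}{\left(13 - 12\right) \left(-11 - 10\right)} = \frac{1}{1 \left(-21\right)} = \frac{1}{-21} = - \frac{1}{21}$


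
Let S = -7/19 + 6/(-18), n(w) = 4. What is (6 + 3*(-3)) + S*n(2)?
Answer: -331/57 ≈ -5.8070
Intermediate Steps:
S = -40/57 (S = -7*1/19 + 6*(-1/18) = -7/19 - ⅓ = -40/57 ≈ -0.70175)
(6 + 3*(-3)) + S*n(2) = (6 + 3*(-3)) - 40/57*4 = (6 - 9) - 160/57 = -3 - 160/57 = -331/57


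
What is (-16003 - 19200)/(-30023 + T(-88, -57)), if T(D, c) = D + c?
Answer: 35203/30168 ≈ 1.1669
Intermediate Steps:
(-16003 - 19200)/(-30023 + T(-88, -57)) = (-16003 - 19200)/(-30023 + (-88 - 57)) = -35203/(-30023 - 145) = -35203/(-30168) = -35203*(-1/30168) = 35203/30168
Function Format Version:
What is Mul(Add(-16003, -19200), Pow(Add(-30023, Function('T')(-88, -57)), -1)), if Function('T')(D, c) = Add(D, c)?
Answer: Rational(35203, 30168) ≈ 1.1669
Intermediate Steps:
Mul(Add(-16003, -19200), Pow(Add(-30023, Function('T')(-88, -57)), -1)) = Mul(Add(-16003, -19200), Pow(Add(-30023, Add(-88, -57)), -1)) = Mul(-35203, Pow(Add(-30023, -145), -1)) = Mul(-35203, Pow(-30168, -1)) = Mul(-35203, Rational(-1, 30168)) = Rational(35203, 30168)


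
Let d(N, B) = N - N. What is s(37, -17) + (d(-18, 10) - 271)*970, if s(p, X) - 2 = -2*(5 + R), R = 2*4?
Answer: -262894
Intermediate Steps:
R = 8
d(N, B) = 0
s(p, X) = -24 (s(p, X) = 2 - 2*(5 + 8) = 2 - 2*13 = 2 - 26 = -24)
s(37, -17) + (d(-18, 10) - 271)*970 = -24 + (0 - 271)*970 = -24 - 271*970 = -24 - 262870 = -262894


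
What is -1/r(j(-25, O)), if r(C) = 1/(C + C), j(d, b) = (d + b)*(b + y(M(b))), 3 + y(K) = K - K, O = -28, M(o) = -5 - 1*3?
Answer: -3286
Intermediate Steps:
M(o) = -8 (M(o) = -5 - 3 = -8)
y(K) = -3 (y(K) = -3 + (K - K) = -3 + 0 = -3)
j(d, b) = (-3 + b)*(b + d) (j(d, b) = (d + b)*(b - 3) = (b + d)*(-3 + b) = (-3 + b)*(b + d))
r(C) = 1/(2*C)
-1/r(j(-25, O)) = -1/(1/(2*((-28)**2 - 3*(-28) - 3*(-25) - 28*(-25)))) = -1/(1/(2*(784 + 84 + 75 + 700))) = -1/((1/2)/1643) = -1/((1/2)*(1/1643)) = -1/1/3286 = -1*3286 = -3286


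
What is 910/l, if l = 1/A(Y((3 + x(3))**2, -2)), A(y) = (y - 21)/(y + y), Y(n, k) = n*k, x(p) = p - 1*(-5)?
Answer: 119665/242 ≈ 494.48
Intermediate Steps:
x(p) = 5 + p (x(p) = p + 5 = 5 + p)
Y(n, k) = k*n
A(y) = (-21 + y)/(2*y) (A(y) = (-21 + y)/((2*y)) = (-21 + y)*(1/(2*y)) = (-21 + y)/(2*y))
l = 484/263 (l = 1/((-21 - 2*(3 + (5 + 3))**2)/(2*((-2*(3 + (5 + 3))**2)))) = 1/((-21 - 2*(3 + 8)**2)/(2*((-2*(3 + 8)**2)))) = 1/((-21 - 2*11**2)/(2*((-2*11**2)))) = 1/((-21 - 2*121)/(2*((-2*121)))) = 1/((1/2)*(-21 - 242)/(-242)) = 1/((1/2)*(-1/242)*(-263)) = 1/(263/484) = 484/263 ≈ 1.8403)
910/l = 910/(484/263) = 910*(263/484) = 119665/242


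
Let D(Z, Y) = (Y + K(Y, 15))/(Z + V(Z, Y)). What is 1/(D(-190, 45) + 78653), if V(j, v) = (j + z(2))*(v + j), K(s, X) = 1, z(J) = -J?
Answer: 13825/1087377748 ≈ 1.2714e-5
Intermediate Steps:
V(j, v) = (-2 + j)*(j + v) (V(j, v) = (j - 1*2)*(v + j) = (j - 2)*(j + v) = (-2 + j)*(j + v))
D(Z, Y) = (1 + Y)/(Z² - Z - 2*Y + Y*Z) (D(Z, Y) = (Y + 1)/(Z + (Z² - 2*Z - 2*Y + Z*Y)) = (1 + Y)/(Z + (Z² - 2*Z - 2*Y + Y*Z)) = (1 + Y)/(Z + (Z² - 2*Y - 2*Z + Y*Z)) = (1 + Y)/(Z² - Z - 2*Y + Y*Z))
1/(D(-190, 45) + 78653) = 1/((1 + 45)/((-190)² - 1*(-190) - 2*45 + 45*(-190)) + 78653) = 1/(46/(36100 + 190 - 90 - 8550) + 78653) = 1/(46/27650 + 78653) = 1/((1/27650)*46 + 78653) = 1/(23/13825 + 78653) = 1/(1087377748/13825) = 13825/1087377748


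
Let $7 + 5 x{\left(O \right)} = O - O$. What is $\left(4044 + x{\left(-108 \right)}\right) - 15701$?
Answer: $- \frac{58292}{5} \approx -11658.0$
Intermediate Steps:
$x{\left(O \right)} = - \frac{7}{5}$ ($x{\left(O \right)} = - \frac{7}{5} + \frac{O - O}{5} = - \frac{7}{5} + \frac{1}{5} \cdot 0 = - \frac{7}{5} + 0 = - \frac{7}{5}$)
$\left(4044 + x{\left(-108 \right)}\right) - 15701 = \left(4044 - \frac{7}{5}\right) - 15701 = \frac{20213}{5} - 15701 = - \frac{58292}{5}$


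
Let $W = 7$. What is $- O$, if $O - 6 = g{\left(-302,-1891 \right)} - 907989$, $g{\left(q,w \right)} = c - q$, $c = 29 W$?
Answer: $907478$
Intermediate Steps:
$c = 203$ ($c = 29 \cdot 7 = 203$)
$g{\left(q,w \right)} = 203 - q$
$O = -907478$ ($O = 6 + \left(\left(203 - -302\right) - 907989\right) = 6 + \left(\left(203 + 302\right) - 907989\right) = 6 + \left(505 - 907989\right) = 6 - 907484 = -907478$)
$- O = \left(-1\right) \left(-907478\right) = 907478$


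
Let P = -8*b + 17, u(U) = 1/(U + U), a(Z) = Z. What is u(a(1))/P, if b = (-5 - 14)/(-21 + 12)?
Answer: 9/2 ≈ 4.5000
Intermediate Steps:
b = 19/9 (b = -19/(-9) = -19*(-⅑) = 19/9 ≈ 2.1111)
u(U) = 1/(2*U)
P = ⅑ (P = -8*19/9 + 17 = -152/9 + 17 = ⅑ ≈ 0.11111)
u(a(1))/P = ((½)/1)/(⅑) = ((½)*1)*9 = (½)*9 = 9/2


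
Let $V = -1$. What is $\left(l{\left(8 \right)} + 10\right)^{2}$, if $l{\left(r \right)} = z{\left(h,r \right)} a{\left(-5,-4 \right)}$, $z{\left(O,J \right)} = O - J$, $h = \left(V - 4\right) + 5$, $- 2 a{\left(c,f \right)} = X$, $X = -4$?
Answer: $36$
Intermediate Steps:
$a{\left(c,f \right)} = 2$ ($a{\left(c,f \right)} = \left(- \frac{1}{2}\right) \left(-4\right) = 2$)
$h = 0$ ($h = \left(-1 - 4\right) + 5 = -5 + 5 = 0$)
$l{\left(r \right)} = - 2 r$ ($l{\left(r \right)} = \left(0 - r\right) 2 = - r 2 = - 2 r$)
$\left(l{\left(8 \right)} + 10\right)^{2} = \left(\left(-2\right) 8 + 10\right)^{2} = \left(-16 + 10\right)^{2} = \left(-6\right)^{2} = 36$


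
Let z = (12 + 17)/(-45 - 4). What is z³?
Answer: -24389/117649 ≈ -0.20730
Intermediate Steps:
z = -29/49 (z = 29/(-49) = 29*(-1/49) = -29/49 ≈ -0.59184)
z³ = (-29/49)³ = -24389/117649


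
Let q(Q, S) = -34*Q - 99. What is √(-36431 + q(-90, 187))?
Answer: I*√33470 ≈ 182.95*I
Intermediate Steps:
q(Q, S) = -99 - 34*Q
√(-36431 + q(-90, 187)) = √(-36431 + (-99 - 34*(-90))) = √(-36431 + (-99 + 3060)) = √(-36431 + 2961) = √(-33470) = I*√33470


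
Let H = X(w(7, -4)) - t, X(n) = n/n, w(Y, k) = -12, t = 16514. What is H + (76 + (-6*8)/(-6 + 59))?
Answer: -871209/53 ≈ -16438.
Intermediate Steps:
X(n) = 1
H = -16513 (H = 1 - 1*16514 = 1 - 16514 = -16513)
H + (76 + (-6*8)/(-6 + 59)) = -16513 + (76 + (-6*8)/(-6 + 59)) = -16513 + (76 - 48/53) = -16513 + 3980/53 = -871209/53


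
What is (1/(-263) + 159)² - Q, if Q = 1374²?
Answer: -128833917188/69169 ≈ -1.8626e+6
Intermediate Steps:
Q = 1887876
(1/(-263) + 159)² - Q = (1/(-263) + 159)² - 1*1887876 = (-1/263 + 159)² - 1887876 = (41816/263)² - 1887876 = 1748577856/69169 - 1887876 = -128833917188/69169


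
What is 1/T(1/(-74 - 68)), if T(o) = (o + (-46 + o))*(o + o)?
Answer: 5041/3267 ≈ 1.5430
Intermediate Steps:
T(o) = 2*o*(-46 + 2*o) (T(o) = (-46 + 2*o)*(2*o) = 2*o*(-46 + 2*o))
1/T(1/(-74 - 68)) = 1/(4*(-23 + 1/(-74 - 68))/(-74 - 68)) = 1/(4*(-23 + 1/(-142))/(-142)) = 1/(4*(-1/142)*(-23 - 1/142)) = 1/(4*(-1/142)*(-3267/142)) = 1/(3267/5041) = 5041/3267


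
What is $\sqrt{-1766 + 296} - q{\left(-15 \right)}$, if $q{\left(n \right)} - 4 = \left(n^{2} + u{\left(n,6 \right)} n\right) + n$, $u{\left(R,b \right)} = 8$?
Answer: $-94 + 7 i \sqrt{30} \approx -94.0 + 38.341 i$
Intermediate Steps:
$q{\left(n \right)} = 4 + n^{2} + 9 n$ ($q{\left(n \right)} = 4 + \left(\left(n^{2} + 8 n\right) + n\right) = 4 + \left(n^{2} + 9 n\right) = 4 + n^{2} + 9 n$)
$\sqrt{-1766 + 296} - q{\left(-15 \right)} = \sqrt{-1766 + 296} - \left(4 + \left(-15\right)^{2} + 9 \left(-15\right)\right) = \sqrt{-1470} - \left(4 + 225 - 135\right) = 7 i \sqrt{30} - 94 = -94 + 7 i \sqrt{30}$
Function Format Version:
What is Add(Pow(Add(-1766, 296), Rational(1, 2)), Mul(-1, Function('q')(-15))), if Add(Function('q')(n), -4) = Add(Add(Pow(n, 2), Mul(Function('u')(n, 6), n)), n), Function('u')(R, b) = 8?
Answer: Add(-94, Mul(7, I, Pow(30, Rational(1, 2)))) ≈ Add(-94.000, Mul(38.341, I))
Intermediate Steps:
Function('q')(n) = Add(4, Pow(n, 2), Mul(9, n)) (Function('q')(n) = Add(4, Add(Add(Pow(n, 2), Mul(8, n)), n)) = Add(4, Add(Pow(n, 2), Mul(9, n))) = Add(4, Pow(n, 2), Mul(9, n)))
Add(Pow(Add(-1766, 296), Rational(1, 2)), Mul(-1, Function('q')(-15))) = Add(Pow(Add(-1766, 296), Rational(1, 2)), Mul(-1, Add(4, Pow(-15, 2), Mul(9, -15)))) = Add(Pow(-1470, Rational(1, 2)), Mul(-1, Add(4, 225, -135))) = Add(Mul(7, I, Pow(30, Rational(1, 2))), Mul(-1, 94)) = Add(Mul(7, I, Pow(30, Rational(1, 2))), -94) = Add(-94, Mul(7, I, Pow(30, Rational(1, 2))))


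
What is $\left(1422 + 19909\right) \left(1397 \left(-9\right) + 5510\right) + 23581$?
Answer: $-150637272$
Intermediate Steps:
$\left(1422 + 19909\right) \left(1397 \left(-9\right) + 5510\right) + 23581 = 21331 \left(-12573 + 5510\right) + 23581 = 21331 \left(-7063\right) + 23581 = -150660853 + 23581 = -150637272$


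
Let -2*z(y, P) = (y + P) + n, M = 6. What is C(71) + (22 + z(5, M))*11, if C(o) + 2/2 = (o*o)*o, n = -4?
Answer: 716227/2 ≈ 3.5811e+5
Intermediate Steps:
C(o) = -1 + o**3 (C(o) = -1 + (o*o)*o = -1 + o**2*o = -1 + o**3)
z(y, P) = 2 - P/2 - y/2 (z(y, P) = -((y + P) - 4)/2 = -((P + y) - 4)/2 = -(-4 + P + y)/2 = 2 - P/2 - y/2)
C(71) + (22 + z(5, M))*11 = (-1 + 71**3) + (22 + (2 - 1/2*6 - 1/2*5))*11 = (-1 + 357911) + (22 + (2 - 3 - 5/2))*11 = 357910 + (22 - 7/2)*11 = 357910 + (37/2)*11 = 357910 + 407/2 = 716227/2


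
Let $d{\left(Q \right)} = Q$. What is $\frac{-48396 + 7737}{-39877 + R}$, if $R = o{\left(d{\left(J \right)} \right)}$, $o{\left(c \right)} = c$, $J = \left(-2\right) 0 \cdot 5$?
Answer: $\frac{40659}{39877} \approx 1.0196$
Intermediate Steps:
$J = 0$ ($J = 0 \cdot 5 = 0$)
$R = 0$
$\frac{-48396 + 7737}{-39877 + R} = \frac{-48396 + 7737}{-39877 + 0} = - \frac{40659}{-39877} = \left(-40659\right) \left(- \frac{1}{39877}\right) = \frac{40659}{39877}$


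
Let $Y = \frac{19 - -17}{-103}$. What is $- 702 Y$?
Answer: $\frac{25272}{103} \approx 245.36$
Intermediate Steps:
$Y = - \frac{36}{103}$ ($Y = \left(19 + 17\right) \left(- \frac{1}{103}\right) = 36 \left(- \frac{1}{103}\right) = - \frac{36}{103} \approx -0.34951$)
$- 702 Y = \left(-702\right) \left(- \frac{36}{103}\right) = \frac{25272}{103}$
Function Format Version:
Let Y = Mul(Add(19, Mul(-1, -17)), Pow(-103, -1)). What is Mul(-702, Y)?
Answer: Rational(25272, 103) ≈ 245.36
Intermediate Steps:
Y = Rational(-36, 103) (Y = Mul(Add(19, 17), Rational(-1, 103)) = Mul(36, Rational(-1, 103)) = Rational(-36, 103) ≈ -0.34951)
Mul(-702, Y) = Mul(-702, Rational(-36, 103)) = Rational(25272, 103)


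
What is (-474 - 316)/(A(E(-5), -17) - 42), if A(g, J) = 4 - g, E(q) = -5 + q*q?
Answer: 395/29 ≈ 13.621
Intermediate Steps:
E(q) = -5 + q²
(-474 - 316)/(A(E(-5), -17) - 42) = (-474 - 316)/((4 - (-5 + (-5)²)) - 42) = -790/((4 - (-5 + 25)) - 42) = -790/((4 - 1*20) - 42) = -790/((4 - 20) - 42) = -790/(-16 - 42) = -790/(-58) = -790*(-1/58) = 395/29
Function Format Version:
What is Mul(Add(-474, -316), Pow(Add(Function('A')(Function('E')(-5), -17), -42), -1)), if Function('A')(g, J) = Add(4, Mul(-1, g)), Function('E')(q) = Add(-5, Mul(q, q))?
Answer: Rational(395, 29) ≈ 13.621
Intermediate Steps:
Function('E')(q) = Add(-5, Pow(q, 2))
Mul(Add(-474, -316), Pow(Add(Function('A')(Function('E')(-5), -17), -42), -1)) = Mul(Add(-474, -316), Pow(Add(Add(4, Mul(-1, Add(-5, Pow(-5, 2)))), -42), -1)) = Mul(-790, Pow(Add(Add(4, Mul(-1, Add(-5, 25))), -42), -1)) = Mul(-790, Pow(Add(Add(4, Mul(-1, 20)), -42), -1)) = Mul(-790, Pow(Add(Add(4, -20), -42), -1)) = Mul(-790, Pow(Add(-16, -42), -1)) = Mul(-790, Pow(-58, -1)) = Mul(-790, Rational(-1, 58)) = Rational(395, 29)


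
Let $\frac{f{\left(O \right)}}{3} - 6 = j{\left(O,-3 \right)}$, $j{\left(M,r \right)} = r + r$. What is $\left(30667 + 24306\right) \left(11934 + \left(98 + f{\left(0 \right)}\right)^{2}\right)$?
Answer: $1184008474$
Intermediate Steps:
$j{\left(M,r \right)} = 2 r$
$f{\left(O \right)} = 0$ ($f{\left(O \right)} = 18 + 3 \cdot 2 \left(-3\right) = 18 + 3 \left(-6\right) = 18 - 18 = 0$)
$\left(30667 + 24306\right) \left(11934 + \left(98 + f{\left(0 \right)}\right)^{2}\right) = \left(30667 + 24306\right) \left(11934 + \left(98 + 0\right)^{2}\right) = 54973 \left(11934 + 98^{2}\right) = 54973 \left(11934 + 9604\right) = 54973 \cdot 21538 = 1184008474$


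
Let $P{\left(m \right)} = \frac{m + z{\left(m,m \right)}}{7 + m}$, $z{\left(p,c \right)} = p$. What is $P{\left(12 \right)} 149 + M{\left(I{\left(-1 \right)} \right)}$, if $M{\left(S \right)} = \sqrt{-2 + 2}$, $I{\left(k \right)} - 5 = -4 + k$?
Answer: $\frac{3576}{19} \approx 188.21$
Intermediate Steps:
$I{\left(k \right)} = 1 + k$ ($I{\left(k \right)} = 5 + \left(-4 + k\right) = 1 + k$)
$M{\left(S \right)} = 0$ ($M{\left(S \right)} = \sqrt{0} = 0$)
$P{\left(m \right)} = \frac{2 m}{7 + m}$ ($P{\left(m \right)} = \frac{m + m}{7 + m} = \frac{2 m}{7 + m}$)
$P{\left(12 \right)} 149 + M{\left(I{\left(-1 \right)} \right)} = 2 \cdot 12 \frac{1}{7 + 12} \cdot 149 + 0 = 2 \cdot 12 \cdot \frac{1}{19} \cdot 149 + 0 = \frac{24}{19} \cdot 149 + 0 = \frac{3576}{19} + 0 = \frac{3576}{19}$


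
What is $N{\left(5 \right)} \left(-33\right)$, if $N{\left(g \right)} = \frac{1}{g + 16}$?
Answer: $- \frac{11}{7} \approx -1.5714$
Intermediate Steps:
$N{\left(g \right)} = \frac{1}{16 + g}$
$N{\left(5 \right)} \left(-33\right) = \frac{1}{16 + 5} \left(-33\right) = \frac{1}{21} \left(-33\right) = - \frac{11}{7}$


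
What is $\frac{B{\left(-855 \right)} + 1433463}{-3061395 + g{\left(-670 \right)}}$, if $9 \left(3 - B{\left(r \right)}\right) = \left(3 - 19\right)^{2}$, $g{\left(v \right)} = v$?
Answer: $- \frac{12900938}{27558585} \approx -0.46813$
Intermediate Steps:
$B{\left(r \right)} = - \frac{229}{9}$ ($B{\left(r \right)} = 3 - \frac{\left(3 - 19\right)^{2}}{9} = 3 - \frac{\left(-16\right)^{2}}{9} = 3 - \frac{256}{9} = - \frac{229}{9}$)
$\frac{B{\left(-855 \right)} + 1433463}{-3061395 + g{\left(-670 \right)}} = \frac{- \frac{229}{9} + 1433463}{-3061395 - 670} = \frac{12900938}{9 \left(-3062065\right)} = \frac{12900938}{9} \left(- \frac{1}{3062065}\right) = - \frac{12900938}{27558585}$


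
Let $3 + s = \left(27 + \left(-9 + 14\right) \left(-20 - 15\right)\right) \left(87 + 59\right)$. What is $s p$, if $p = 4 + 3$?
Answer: $-151277$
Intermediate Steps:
$p = 7$
$s = -21611$ ($s = -3 + \left(27 + \left(-9 + 14\right) \left(-20 - 15\right)\right) \left(87 + 59\right) = -3 + \left(27 + 5 \left(-35\right)\right) 146 = -3 + \left(27 - 175\right) 146 = -3 - 21608 = -21611$)
$s p = \left(-21611\right) 7 = -151277$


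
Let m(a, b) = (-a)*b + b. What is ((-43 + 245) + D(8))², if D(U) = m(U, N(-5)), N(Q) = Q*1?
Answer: 56169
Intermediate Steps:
N(Q) = Q
m(a, b) = b - a*b (m(a, b) = -a*b + b = b - a*b)
D(U) = -5 + 5*U (D(U) = -5*(1 - U) = -5 + 5*U)
((-43 + 245) + D(8))² = ((-43 + 245) + (-5 + 5*8))² = (202 + (-5 + 40))² = (202 + 35)² = 237² = 56169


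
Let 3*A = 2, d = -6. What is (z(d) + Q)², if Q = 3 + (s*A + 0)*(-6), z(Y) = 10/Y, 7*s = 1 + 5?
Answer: 1936/441 ≈ 4.3900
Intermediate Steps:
s = 6/7 (s = (1 + 5)/7 = (⅐)*6 = 6/7 ≈ 0.85714)
A = ⅔ (A = (⅓)*2 = ⅔ ≈ 0.66667)
Q = -3/7 (Q = 3 + ((6/7)*(⅔) + 0)*(-6) = 3 + (4/7 + 0)*(-6) = 3 + (4/7)*(-6) = 3 - 24/7 = -3/7 ≈ -0.42857)
(z(d) + Q)² = (10/(-6) - 3/7)² = (10*(-⅙) - 3/7)² = (-5/3 - 3/7)² = (-44/21)² = 1936/441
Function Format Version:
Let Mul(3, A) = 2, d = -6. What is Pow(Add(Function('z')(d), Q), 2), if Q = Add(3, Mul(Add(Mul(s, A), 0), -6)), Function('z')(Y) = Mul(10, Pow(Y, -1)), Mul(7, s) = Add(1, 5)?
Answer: Rational(1936, 441) ≈ 4.3900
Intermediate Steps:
s = Rational(6, 7) (s = Mul(Rational(1, 7), Add(1, 5)) = Mul(Rational(1, 7), 6) = Rational(6, 7) ≈ 0.85714)
A = Rational(2, 3) (A = Mul(Rational(1, 3), 2) = Rational(2, 3) ≈ 0.66667)
Q = Rational(-3, 7) (Q = Add(3, Mul(Add(Mul(Rational(6, 7), Rational(2, 3)), 0), -6)) = Add(3, Mul(Add(Rational(4, 7), 0), -6)) = Add(3, Mul(Rational(4, 7), -6)) = Add(3, Rational(-24, 7)) = Rational(-3, 7) ≈ -0.42857)
Pow(Add(Function('z')(d), Q), 2) = Pow(Add(Mul(10, Pow(-6, -1)), Rational(-3, 7)), 2) = Pow(Add(Mul(10, Rational(-1, 6)), Rational(-3, 7)), 2) = Pow(Add(Rational(-5, 3), Rational(-3, 7)), 2) = Pow(Rational(-44, 21), 2) = Rational(1936, 441)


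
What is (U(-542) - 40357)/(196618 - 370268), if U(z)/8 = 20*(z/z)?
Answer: 40197/173650 ≈ 0.23148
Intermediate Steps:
U(z) = 160 (U(z) = 8*(20*(z/z)) = 8*(20*1) = 8*20 = 160)
(U(-542) - 40357)/(196618 - 370268) = (160 - 40357)/(196618 - 370268) = -40197/(-173650) = -40197*(-1/173650) = 40197/173650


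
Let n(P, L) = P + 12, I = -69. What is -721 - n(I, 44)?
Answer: -664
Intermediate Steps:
n(P, L) = 12 + P
-721 - n(I, 44) = -721 - (12 - 69) = -721 - 1*(-57) = -721 + 57 = -664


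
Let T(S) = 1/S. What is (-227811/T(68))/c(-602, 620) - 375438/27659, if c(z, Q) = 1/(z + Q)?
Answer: -7712454301014/27659 ≈ -2.7884e+8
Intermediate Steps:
c(z, Q) = 1/(Q + z)
(-227811/T(68))/c(-602, 620) - 375438/27659 = (-227811/(1/68))/(1/(620 - 602)) - 375438/27659 = (-227811/1/68)/(1/18) - 375438*1/27659 = (-227811*68)/(1/18) - 375438/27659 = -15491148*18 - 375438/27659 = -278840664 - 375438/27659 = -7712454301014/27659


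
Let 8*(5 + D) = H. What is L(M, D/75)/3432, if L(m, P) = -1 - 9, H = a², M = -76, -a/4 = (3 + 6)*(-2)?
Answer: -5/1716 ≈ -0.0029138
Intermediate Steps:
a = 72 (a = -4*(3 + 6)*(-2) = -36*(-2) = -4*(-18) = 72)
H = 5184 (H = 72² = 5184)
D = 643 (D = -5 + (⅛)*5184 = -5 + 648 = 643)
L(m, P) = -10
L(M, D/75)/3432 = -10/3432 = -10*1/3432 = -5/1716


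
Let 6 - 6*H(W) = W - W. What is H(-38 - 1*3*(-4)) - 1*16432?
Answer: -16431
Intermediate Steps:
H(W) = 1 (H(W) = 1 - (W - W)/6 = 1 - ⅙*0 = 1 + 0 = 1)
H(-38 - 1*3*(-4)) - 1*16432 = 1 - 1*16432 = 1 - 16432 = -16431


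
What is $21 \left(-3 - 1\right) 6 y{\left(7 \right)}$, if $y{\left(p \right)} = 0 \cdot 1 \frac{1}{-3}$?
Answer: $0$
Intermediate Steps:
$y{\left(p \right)} = 0$ ($y{\left(p \right)} = 0 \cdot 1 \left(- \frac{1}{3}\right) = 0 \left(- \frac{1}{3}\right) = 0$)
$21 \left(-3 - 1\right) 6 y{\left(7 \right)} = 21 \left(-3 - 1\right) 6 \cdot 0 = 21 \left(\left(-4\right) 6\right) 0 = 21 \left(-24\right) 0 = \left(-504\right) 0 = 0$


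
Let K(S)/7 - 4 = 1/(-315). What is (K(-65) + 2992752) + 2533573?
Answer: 248685884/45 ≈ 5.5264e+6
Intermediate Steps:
K(S) = 1259/45 (K(S) = 28 + 7/(-315) = 28 + 7*(-1/315) = 28 - 1/45 = 1259/45)
(K(-65) + 2992752) + 2533573 = (1259/45 + 2992752) + 2533573 = 134675099/45 + 2533573 = 248685884/45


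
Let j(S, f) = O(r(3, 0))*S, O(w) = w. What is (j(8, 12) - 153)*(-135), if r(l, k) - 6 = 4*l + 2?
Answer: -945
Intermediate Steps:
r(l, k) = 8 + 4*l (r(l, k) = 6 + (4*l + 2) = 6 + (2 + 4*l) = 8 + 4*l)
j(S, f) = 20*S (j(S, f) = (8 + 4*3)*S = (8 + 12)*S = 20*S)
(j(8, 12) - 153)*(-135) = (20*8 - 153)*(-135) = (160 - 153)*(-135) = 7*(-135) = -945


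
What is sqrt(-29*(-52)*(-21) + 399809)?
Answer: sqrt(368141) ≈ 606.75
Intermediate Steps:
sqrt(-29*(-52)*(-21) + 399809) = sqrt(1508*(-21) + 399809) = sqrt(-31668 + 399809) = sqrt(368141)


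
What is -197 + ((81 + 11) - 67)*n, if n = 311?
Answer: 7578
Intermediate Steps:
-197 + ((81 + 11) - 67)*n = -197 + ((81 + 11) - 67)*311 = -197 + (92 - 67)*311 = -197 + 25*311 = -197 + 7775 = 7578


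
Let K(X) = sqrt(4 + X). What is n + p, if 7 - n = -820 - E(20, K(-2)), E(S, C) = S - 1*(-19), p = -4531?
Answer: -3665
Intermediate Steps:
E(S, C) = 19 + S (E(S, C) = S + 19 = 19 + S)
n = 866 (n = 7 - (-820 - (19 + 20)) = 7 - (-820 - 1*39) = 7 - (-820 - 39) = 7 - 1*(-859) = 7 + 859 = 866)
n + p = 866 - 4531 = -3665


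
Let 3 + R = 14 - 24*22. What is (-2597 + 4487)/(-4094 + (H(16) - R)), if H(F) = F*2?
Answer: -378/709 ≈ -0.53314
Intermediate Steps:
R = -517 (R = -3 + (14 - 24*22) = -3 + (14 - 528) = -3 - 514 = -517)
H(F) = 2*F
(-2597 + 4487)/(-4094 + (H(16) - R)) = (-2597 + 4487)/(-4094 + (2*16 - 1*(-517))) = 1890/(-4094 + (32 + 517)) = 1890/(-4094 + 549) = 1890/(-3545) = 1890*(-1/3545) = -378/709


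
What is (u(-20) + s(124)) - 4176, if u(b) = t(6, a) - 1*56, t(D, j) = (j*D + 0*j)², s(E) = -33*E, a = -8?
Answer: -6020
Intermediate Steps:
t(D, j) = D²*j² (t(D, j) = (D*j + 0)² = (D*j)² = D²*j²)
u(b) = 2248 (u(b) = 6²*(-8)² - 1*56 = 36*64 - 56 = 2304 - 56 = 2248)
(u(-20) + s(124)) - 4176 = (2248 - 33*124) - 4176 = (2248 - 4092) - 4176 = -1844 - 4176 = -6020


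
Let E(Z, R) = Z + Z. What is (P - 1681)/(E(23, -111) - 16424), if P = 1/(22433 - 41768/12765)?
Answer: 10462963132/101940758311 ≈ 0.10264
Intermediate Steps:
E(Z, R) = 2*Z
P = 555/12448499 (P = 1/(22433 - 41768*1/12765) = 1/(22433 - 1816/555) = 1/(12448499/555) = 555/12448499 ≈ 4.4584e-5)
(P - 1681)/(E(23, -111) - 16424) = (555/12448499 - 1681)/(2*23 - 16424) = -20925926264/(12448499*(46 - 16424)) = -20925926264/12448499/(-16378) = -20925926264/12448499*(-1/16378) = 10462963132/101940758311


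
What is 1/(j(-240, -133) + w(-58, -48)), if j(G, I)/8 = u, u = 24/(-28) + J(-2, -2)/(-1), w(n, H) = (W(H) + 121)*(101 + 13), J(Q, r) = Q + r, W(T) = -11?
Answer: 7/87956 ≈ 7.9585e-5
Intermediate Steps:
w(n, H) = 12540 (w(n, H) = (-11 + 121)*(101 + 13) = 110*114 = 12540)
u = 22/7 (u = 24/(-28) + (-2 - 2)/(-1) = 24*(-1/28) - 4*(-1) = -6/7 + 4 = 22/7 ≈ 3.1429)
j(G, I) = 176/7 (j(G, I) = 8*(22/7) = 176/7)
1/(j(-240, -133) + w(-58, -48)) = 1/(176/7 + 12540) = 1/(87956/7) = 7/87956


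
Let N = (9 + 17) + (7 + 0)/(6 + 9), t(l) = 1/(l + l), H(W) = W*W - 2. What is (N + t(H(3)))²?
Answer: 31058329/44100 ≈ 704.27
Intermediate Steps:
H(W) = -2 + W² (H(W) = W² - 2 = -2 + W²)
t(l) = 1/(2*l)
N = 397/15 (N = 26 + 7/15 = 397/15 ≈ 26.467)
(N + t(H(3)))² = (397/15 + 1/(2*(-2 + 3²)))² = (397/15 + 1/(2*(-2 + 9)))² = (397/15 + (½)/7)² = (397/15 + (½)*(⅐))² = (397/15 + 1/14)² = (5573/210)² = 31058329/44100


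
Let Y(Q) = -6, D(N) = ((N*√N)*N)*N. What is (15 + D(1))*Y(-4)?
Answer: -96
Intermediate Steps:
D(N) = N^(7/2) (D(N) = (N^(3/2)*N)*N = N^(5/2)*N = N^(7/2))
(15 + D(1))*Y(-4) = (15 + 1^(7/2))*(-6) = (15 + 1)*(-6) = 16*(-6) = -96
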